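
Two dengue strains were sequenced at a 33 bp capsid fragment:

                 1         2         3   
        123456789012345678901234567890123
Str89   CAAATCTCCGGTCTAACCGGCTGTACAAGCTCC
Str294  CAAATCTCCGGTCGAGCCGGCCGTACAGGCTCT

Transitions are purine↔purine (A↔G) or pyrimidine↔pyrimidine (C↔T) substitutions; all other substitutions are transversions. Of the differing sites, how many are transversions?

Mismatches occur at site 14 (T→G, transversion), site 16 (A→G, transition), site 22 (T→C, transition), site 28 (A→G, transition), site 33 (C→T, transition).
Of the 5 differences, 4 transitions and 1 transversion, so the answer is 1.

1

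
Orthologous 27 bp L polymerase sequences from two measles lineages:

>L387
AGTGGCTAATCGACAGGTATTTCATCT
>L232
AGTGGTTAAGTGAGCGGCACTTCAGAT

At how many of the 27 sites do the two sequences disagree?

Mismatches occur at site 6 (C→T), site 10 (T→G), site 11 (C→T), site 14 (C→G), site 15 (A→C), site 18 (T→C), site 20 (T→C), site 25 (T→G), site 26 (C→A).
That gives 9 mismatches out of 27 aligned sites, so the Hamming distance is 9.

9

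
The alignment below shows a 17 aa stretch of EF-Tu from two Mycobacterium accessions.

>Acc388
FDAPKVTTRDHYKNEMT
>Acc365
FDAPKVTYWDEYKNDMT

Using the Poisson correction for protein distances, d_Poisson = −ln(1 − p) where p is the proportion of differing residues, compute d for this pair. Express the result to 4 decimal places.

0.2683

The sequences differ at positions 8 (T/Y), 9 (R/W), 11 (H/E), 15 (E/D).
p = 4/17 = 0.235294.
d = −ln(1 − 0.235294) = −ln(0.764706) = 0.2683.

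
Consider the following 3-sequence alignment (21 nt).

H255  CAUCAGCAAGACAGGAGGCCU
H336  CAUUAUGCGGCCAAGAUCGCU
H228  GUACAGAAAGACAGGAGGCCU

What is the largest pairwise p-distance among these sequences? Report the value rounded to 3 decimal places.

Pairwise Hamming distances:
  H255 vs H336: 10
  H255 vs H228: 4
  H336 vs H228: 13
The largest is 13 mismatches, between H336 and H228; p = 13/21 = 0.619.

0.619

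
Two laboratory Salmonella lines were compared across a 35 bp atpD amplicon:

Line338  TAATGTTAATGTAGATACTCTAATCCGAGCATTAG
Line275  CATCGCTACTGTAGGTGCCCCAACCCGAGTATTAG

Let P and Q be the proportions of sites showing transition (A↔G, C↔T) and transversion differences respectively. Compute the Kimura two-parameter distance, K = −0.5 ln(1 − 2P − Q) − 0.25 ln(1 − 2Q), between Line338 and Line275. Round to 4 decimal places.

The sequences differ at positions 1 (T/C, transition), 3 (A/T, transversion), 4 (T/C, transition), 6 (T/C, transition), 9 (A/C, transversion), 15 (A/G, transition), 17 (A/G, transition), 19 (T/C, transition), 21 (T/C, transition), 24 (T/C, transition), 30 (C/T, transition).
Of the 11 differences, 9 transitions and 2 transversions over 35 sites: P = 9/35 = 0.257143, Q = 2/35 = 0.057143.
d = −0.5·ln(0.428571) − 0.25·ln(0.885714) = −0.5·(-0.847299) − 0.25·(-0.121361) = 0.4540.

0.4540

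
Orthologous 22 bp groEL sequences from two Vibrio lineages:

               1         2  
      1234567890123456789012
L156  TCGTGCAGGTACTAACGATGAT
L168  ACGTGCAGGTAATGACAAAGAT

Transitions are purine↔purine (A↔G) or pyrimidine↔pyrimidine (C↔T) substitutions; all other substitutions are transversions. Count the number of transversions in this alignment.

3

The sequences differ at positions 1 (T/A, transversion), 12 (C/A, transversion), 14 (A/G, transition), 17 (G/A, transition), 19 (T/A, transversion).
Of the 5 differences, 2 transitions and 3 transversions, so the answer is 3.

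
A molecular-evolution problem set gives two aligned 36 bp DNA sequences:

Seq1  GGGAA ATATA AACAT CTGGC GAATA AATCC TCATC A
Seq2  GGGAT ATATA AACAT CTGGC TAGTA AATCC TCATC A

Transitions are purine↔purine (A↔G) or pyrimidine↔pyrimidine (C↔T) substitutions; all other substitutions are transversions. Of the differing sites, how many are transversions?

2

The sequences differ at positions 5 (A/T, transversion), 21 (G/T, transversion), 23 (A/G, transition).
Of the 3 differences, 1 transition and 2 transversions, so the answer is 2.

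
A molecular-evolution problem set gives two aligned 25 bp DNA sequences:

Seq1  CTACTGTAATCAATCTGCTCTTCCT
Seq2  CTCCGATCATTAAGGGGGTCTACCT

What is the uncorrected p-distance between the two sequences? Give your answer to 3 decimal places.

Mismatches occur at site 3 (A↔C), site 5 (T↔G), site 6 (G↔A), site 8 (A↔C), site 11 (C↔T), site 14 (T↔G), site 15 (C↔G), site 16 (T↔G), site 18 (C↔G), site 22 (T↔A).
There are 10 differences over 25 sites, so p = 10/25 = 0.400.

0.400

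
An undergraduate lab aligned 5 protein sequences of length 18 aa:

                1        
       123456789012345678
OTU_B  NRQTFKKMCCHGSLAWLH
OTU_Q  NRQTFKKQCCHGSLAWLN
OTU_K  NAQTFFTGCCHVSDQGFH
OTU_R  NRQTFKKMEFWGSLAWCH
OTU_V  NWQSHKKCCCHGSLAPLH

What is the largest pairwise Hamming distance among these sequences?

12

Pairwise Hamming distances:
  OTU_B vs OTU_Q: 2
  OTU_B vs OTU_K: 9
  OTU_B vs OTU_R: 4
  OTU_B vs OTU_V: 5
  OTU_Q vs OTU_K: 10
  OTU_Q vs OTU_R: 6
  OTU_Q vs OTU_V: 6
  OTU_K vs OTU_R: 12
  OTU_K vs OTU_V: 11
  OTU_R vs OTU_V: 9
The largest is 12, between OTU_K and OTU_R.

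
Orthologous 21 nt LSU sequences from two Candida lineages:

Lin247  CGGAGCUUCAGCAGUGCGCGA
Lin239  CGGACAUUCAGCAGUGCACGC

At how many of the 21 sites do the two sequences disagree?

4

Mismatches occur at site 5 (G→C), site 6 (C→A), site 18 (G→A), site 21 (A→C).
That gives 4 mismatches out of 21 aligned sites, so the Hamming distance is 4.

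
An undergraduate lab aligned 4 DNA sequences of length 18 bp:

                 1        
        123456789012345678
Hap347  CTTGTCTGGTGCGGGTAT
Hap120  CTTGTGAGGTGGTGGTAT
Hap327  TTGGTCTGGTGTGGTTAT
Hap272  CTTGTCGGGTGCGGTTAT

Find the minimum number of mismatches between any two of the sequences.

2

Pairwise Hamming distances:
  Hap347 vs Hap120: 4
  Hap347 vs Hap327: 4
  Hap347 vs Hap272: 2
  Hap120 vs Hap327: 7
  Hap120 vs Hap272: 5
  Hap327 vs Hap272: 4
The smallest is 2, between Hap347 and Hap272.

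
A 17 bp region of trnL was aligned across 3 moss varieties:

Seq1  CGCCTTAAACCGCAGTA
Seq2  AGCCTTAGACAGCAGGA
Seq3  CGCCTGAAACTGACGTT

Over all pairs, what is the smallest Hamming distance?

Pairwise Hamming distances:
  Seq1 vs Seq2: 4
  Seq1 vs Seq3: 5
  Seq2 vs Seq3: 8
The smallest is 4, between Seq1 and Seq2.

4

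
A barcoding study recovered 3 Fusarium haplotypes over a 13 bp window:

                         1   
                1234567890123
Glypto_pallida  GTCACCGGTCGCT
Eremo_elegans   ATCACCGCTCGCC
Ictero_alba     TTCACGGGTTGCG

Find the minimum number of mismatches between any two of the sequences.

3

Pairwise Hamming distances:
  Glypto_pallida vs Eremo_elegans: 3
  Glypto_pallida vs Ictero_alba: 4
  Eremo_elegans vs Ictero_alba: 5
The smallest is 3, between Glypto_pallida and Eremo_elegans.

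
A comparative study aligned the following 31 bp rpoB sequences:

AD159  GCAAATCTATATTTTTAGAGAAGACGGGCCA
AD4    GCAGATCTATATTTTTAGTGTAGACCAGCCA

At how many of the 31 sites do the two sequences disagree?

5

Differing sites — 4:A/G; 19:A/T; 21:A/T; 26:G/C; 27:G/A.
That gives 5 mismatches out of 31 aligned sites, so the Hamming distance is 5.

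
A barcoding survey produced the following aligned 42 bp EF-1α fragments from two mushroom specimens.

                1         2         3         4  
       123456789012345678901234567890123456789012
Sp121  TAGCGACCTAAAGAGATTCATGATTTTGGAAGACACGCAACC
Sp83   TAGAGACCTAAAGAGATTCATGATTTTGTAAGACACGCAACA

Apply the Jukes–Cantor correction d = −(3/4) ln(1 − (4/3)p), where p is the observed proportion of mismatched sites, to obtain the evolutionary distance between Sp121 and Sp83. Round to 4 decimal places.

The sequences differ at positions 4 (C/A), 29 (G/T), 42 (C/A).
p = 3/42 = 0.071429.
d = −0.75 · ln(1 − (4/3)·0.071429) = −0.75 · ln(0.904761) = −0.75 · (-0.100084) = 0.0751.

0.0751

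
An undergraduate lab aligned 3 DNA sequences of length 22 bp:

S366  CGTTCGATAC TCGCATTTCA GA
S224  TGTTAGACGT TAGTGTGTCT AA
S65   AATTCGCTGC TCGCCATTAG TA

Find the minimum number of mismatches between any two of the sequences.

9

Pairwise Hamming distances:
  S366 vs S224: 11
  S366 vs S65: 9
  S224 vs S65: 14
The smallest is 9, between S366 and S65.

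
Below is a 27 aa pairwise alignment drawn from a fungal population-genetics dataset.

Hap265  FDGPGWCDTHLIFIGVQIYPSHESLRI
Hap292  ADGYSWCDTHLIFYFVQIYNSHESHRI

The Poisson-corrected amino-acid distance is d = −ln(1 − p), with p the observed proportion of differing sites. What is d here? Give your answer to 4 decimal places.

Differing sites — 1:F/A; 4:P/Y; 5:G/S; 14:I/Y; 15:G/F; 20:P/N; 25:L/H.
p = 7/27 = 0.259259.
d = −ln(1 − 0.259259) = −ln(0.740741) = 0.3001.

0.3001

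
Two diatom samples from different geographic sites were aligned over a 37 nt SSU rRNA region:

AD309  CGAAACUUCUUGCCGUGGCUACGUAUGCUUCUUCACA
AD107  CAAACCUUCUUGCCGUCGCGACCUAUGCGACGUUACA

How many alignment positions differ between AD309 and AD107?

9

Differing sites — 2:G/A; 5:A/C; 17:G/C; 20:U/G; 23:G/C; 29:U/G; 30:U/A; 32:U/G; 34:C/U.
That gives 9 mismatches out of 37 aligned sites, so the Hamming distance is 9.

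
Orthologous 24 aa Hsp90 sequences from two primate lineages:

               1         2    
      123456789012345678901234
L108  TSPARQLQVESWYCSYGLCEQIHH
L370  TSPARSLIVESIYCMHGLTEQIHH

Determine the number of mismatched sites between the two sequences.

6

Differing sites — 6:Q/S; 8:Q/I; 12:W/I; 15:S/M; 16:Y/H; 19:C/T.
That gives 6 mismatches out of 24 aligned sites, so the Hamming distance is 6.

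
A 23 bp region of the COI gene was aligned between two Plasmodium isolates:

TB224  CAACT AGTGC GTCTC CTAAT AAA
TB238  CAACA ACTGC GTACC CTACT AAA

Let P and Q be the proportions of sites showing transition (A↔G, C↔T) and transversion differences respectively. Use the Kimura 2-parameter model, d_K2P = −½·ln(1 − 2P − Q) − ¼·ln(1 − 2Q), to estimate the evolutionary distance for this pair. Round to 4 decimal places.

0.2580

Differing sites — 5:T/A (Tv); 7:G/C (Tv); 13:C/A (Tv); 14:T/C (Ti); 19:A/C (Tv).
Of the 5 differences, 1 transition and 4 transversions over 23 sites: P = 1/23 = 0.043478, Q = 4/23 = 0.173913.
d = −0.5·ln(0.739131) − 0.25·ln(0.652174) = −0.5·(-0.302280) − 0.25·(-0.427444) = 0.2580.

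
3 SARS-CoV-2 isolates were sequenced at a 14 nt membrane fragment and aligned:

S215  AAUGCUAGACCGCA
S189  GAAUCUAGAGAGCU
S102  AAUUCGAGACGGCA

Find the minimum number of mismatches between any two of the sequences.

Pairwise Hamming distances:
  S215 vs S189: 6
  S215 vs S102: 3
  S189 vs S102: 6
The smallest is 3, between S215 and S102.

3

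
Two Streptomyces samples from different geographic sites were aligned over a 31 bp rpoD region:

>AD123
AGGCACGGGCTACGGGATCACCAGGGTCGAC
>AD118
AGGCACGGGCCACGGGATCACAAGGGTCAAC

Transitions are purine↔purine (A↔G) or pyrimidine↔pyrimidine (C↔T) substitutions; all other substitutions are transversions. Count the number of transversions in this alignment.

Differing sites — 11:T/C (Ti); 22:C/A (Tv); 29:G/A (Ti).
Of the 3 differences, 2 transitions and 1 transversion, so the answer is 1.

1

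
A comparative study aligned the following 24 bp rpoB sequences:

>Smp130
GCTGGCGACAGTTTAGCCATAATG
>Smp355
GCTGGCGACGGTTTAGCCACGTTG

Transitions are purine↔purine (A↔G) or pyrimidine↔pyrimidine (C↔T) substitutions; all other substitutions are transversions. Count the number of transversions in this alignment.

Differing sites — 10:A/G (Ti); 20:T/C (Ti); 21:A/G (Ti); 22:A/T (Tv).
Of the 4 differences, 3 transitions and 1 transversion, so the answer is 1.

1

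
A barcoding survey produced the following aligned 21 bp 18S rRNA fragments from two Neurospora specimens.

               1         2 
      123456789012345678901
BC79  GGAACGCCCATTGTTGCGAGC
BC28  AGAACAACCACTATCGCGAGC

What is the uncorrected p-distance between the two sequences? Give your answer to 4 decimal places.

The sequences differ at positions 1 (G/A), 6 (G/A), 7 (C/A), 11 (T/C), 13 (G/A), 15 (T/C).
There are 6 differences over 21 sites, so p = 6/21 = 0.2857.

0.2857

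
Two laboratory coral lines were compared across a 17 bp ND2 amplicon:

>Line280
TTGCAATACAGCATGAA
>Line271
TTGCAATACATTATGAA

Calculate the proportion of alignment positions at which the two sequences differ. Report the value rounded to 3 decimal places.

0.118

Differing sites — 11:G/T; 12:C/T.
There are 2 differences over 17 sites, so p = 2/17 = 0.118.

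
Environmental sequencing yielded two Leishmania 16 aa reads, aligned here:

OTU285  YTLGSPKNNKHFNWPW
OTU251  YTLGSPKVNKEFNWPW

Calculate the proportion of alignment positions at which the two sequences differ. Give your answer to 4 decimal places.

Mismatches occur at site 8 (N/V), site 11 (H/E).
There are 2 differences over 16 sites, so p = 2/16 = 0.1250.

0.1250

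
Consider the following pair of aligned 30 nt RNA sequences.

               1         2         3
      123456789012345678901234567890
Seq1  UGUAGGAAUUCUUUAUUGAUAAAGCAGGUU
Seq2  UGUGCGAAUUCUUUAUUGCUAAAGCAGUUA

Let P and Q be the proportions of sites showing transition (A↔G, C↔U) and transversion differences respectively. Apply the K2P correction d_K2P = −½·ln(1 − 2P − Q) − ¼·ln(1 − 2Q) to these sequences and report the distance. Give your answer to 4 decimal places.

Mismatches occur at site 4 (A↔G, transition), site 5 (G↔C, transversion), site 19 (A↔C, transversion), site 28 (G↔U, transversion), site 30 (U↔A, transversion).
Of the 5 differences, 1 transition and 4 transversions over 30 sites: P = 1/30 = 0.033333, Q = 4/30 = 0.133333.
d = −0.5·ln(0.800001) − 0.25·ln(0.733334) = −0.5·(-0.223142) − 0.25·(-0.310154) = 0.1891.

0.1891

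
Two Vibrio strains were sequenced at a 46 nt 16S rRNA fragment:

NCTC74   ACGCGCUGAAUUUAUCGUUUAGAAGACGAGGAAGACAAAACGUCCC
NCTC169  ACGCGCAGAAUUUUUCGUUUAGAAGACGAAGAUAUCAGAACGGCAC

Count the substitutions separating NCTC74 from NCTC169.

Mismatches occur at site 7 (U↔A), site 14 (A↔U), site 30 (G↔A), site 33 (A↔U), site 34 (G↔A), site 35 (A↔U), site 38 (A↔G), site 43 (U↔G), site 45 (C↔A).
That gives 9 mismatches out of 46 aligned sites, so the Hamming distance is 9.

9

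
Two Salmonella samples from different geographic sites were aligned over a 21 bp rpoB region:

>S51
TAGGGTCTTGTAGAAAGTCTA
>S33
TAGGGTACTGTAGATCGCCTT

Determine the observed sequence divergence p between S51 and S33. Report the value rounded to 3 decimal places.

0.286

Differing sites — 7:C/A; 8:T/C; 15:A/T; 16:A/C; 18:T/C; 21:A/T.
There are 6 differences over 21 sites, so p = 6/21 = 0.286.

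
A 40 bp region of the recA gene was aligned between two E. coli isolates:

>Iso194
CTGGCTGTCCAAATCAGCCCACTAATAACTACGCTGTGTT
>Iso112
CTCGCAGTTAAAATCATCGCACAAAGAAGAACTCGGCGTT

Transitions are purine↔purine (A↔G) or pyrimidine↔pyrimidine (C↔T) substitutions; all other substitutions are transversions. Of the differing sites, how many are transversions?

11

The sequences differ at positions 3 (G/C, transversion), 6 (T/A, transversion), 9 (C/T, transition), 10 (C/A, transversion), 17 (G/T, transversion), 19 (C/G, transversion), 23 (T/A, transversion), 26 (T/G, transversion), 29 (C/G, transversion), 30 (T/A, transversion), 33 (G/T, transversion), 35 (T/G, transversion), 37 (T/C, transition).
Of the 13 differences, 2 transitions and 11 transversions, so the answer is 11.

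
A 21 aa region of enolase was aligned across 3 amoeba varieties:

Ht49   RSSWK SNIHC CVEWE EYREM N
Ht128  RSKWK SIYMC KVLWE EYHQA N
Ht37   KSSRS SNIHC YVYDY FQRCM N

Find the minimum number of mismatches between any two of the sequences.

Pairwise Hamming distances:
  Ht49 vs Ht128: 9
  Ht49 vs Ht37: 10
  Ht128 vs Ht37: 16
The smallest is 9, between Ht49 and Ht128.

9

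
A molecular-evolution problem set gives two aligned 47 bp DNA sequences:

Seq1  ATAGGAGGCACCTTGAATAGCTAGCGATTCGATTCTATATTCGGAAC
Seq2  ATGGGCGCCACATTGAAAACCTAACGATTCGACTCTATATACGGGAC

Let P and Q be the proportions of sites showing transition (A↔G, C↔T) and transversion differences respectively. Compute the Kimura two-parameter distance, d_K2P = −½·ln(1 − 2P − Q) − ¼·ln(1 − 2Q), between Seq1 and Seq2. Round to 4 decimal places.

The sequences differ at positions 3 (A/G, transition), 6 (A/C, transversion), 8 (G/C, transversion), 12 (C/A, transversion), 18 (T/A, transversion), 20 (G/C, transversion), 24 (G/A, transition), 33 (T/C, transition), 41 (T/A, transversion), 45 (A/G, transition).
Of the 10 differences, 4 transitions and 6 transversions over 47 sites: P = 4/47 = 0.085106, Q = 6/47 = 0.127660.
d = −0.5·ln(0.702128) − 0.25·ln(0.744680) = −0.5·(-0.353640) − 0.25·(-0.294801) = 0.2505.

0.2505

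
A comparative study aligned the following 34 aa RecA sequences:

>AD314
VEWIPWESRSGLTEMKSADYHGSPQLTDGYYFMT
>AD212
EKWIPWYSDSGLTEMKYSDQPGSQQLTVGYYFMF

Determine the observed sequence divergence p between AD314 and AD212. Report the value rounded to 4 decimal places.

0.3235

Mismatches occur at site 1 (V/E), site 2 (E/K), site 7 (E/Y), site 9 (R/D), site 17 (S/Y), site 18 (A/S), site 20 (Y/Q), site 21 (H/P), site 24 (P/Q), site 28 (D/V), site 34 (T/F).
There are 11 differences over 34 sites, so p = 11/34 = 0.3235.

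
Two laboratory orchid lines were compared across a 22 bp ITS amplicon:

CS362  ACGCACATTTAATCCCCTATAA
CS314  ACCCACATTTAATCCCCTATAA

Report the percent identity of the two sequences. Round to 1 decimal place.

Differing sites — 3:G/C.
21 of the 22 sites match, so the percent identity is 21/22 × 100 = 95.5%.

95.5%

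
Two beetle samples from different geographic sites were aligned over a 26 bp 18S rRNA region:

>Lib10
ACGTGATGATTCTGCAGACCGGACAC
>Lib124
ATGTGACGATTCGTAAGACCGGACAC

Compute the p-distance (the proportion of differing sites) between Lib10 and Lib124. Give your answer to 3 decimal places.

The sequences differ at positions 2 (C/T), 7 (T/C), 13 (T/G), 14 (G/T), 15 (C/A).
There are 5 differences over 26 sites, so p = 5/26 = 0.192.

0.192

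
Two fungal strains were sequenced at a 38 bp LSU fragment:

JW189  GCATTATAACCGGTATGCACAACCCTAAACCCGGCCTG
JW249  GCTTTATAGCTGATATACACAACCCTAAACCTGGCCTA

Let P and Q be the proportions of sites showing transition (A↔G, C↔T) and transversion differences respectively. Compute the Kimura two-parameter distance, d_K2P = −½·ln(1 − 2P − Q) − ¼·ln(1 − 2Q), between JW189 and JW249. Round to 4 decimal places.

The sequences differ at positions 3 (A/T, transversion), 9 (A/G, transition), 11 (C/T, transition), 13 (G/A, transition), 17 (G/A, transition), 32 (C/T, transition), 38 (G/A, transition).
Of the 7 differences, 6 transitions and 1 transversion over 38 sites: P = 6/38 = 0.157895, Q = 1/38 = 0.026316.
d = −0.5·ln(0.657894) − 0.25·ln(0.947368) = −0.5·(-0.418711) − 0.25·(-0.054068) = 0.2229.

0.2229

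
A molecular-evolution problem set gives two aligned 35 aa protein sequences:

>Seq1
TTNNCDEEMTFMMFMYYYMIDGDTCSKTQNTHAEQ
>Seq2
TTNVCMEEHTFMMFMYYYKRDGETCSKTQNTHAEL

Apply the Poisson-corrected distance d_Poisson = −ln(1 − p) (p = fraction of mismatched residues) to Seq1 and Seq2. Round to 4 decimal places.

0.2231

Mismatches occur at site 4 (N↔V), site 6 (D↔M), site 9 (M↔H), site 19 (M↔K), site 20 (I↔R), site 23 (D↔E), site 35 (Q↔L).
p = 7/35 = 0.200000.
d = −ln(1 − 0.200000) = −ln(0.800000) = 0.2231.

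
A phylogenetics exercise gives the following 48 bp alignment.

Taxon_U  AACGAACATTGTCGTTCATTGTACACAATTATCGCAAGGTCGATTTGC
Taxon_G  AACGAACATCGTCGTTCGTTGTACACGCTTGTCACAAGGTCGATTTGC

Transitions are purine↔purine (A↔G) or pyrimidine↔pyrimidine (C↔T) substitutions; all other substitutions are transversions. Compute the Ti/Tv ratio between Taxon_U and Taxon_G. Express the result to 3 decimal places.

5.000

The sequences differ at positions 10 (T/C, transition), 18 (A/G, transition), 27 (A/G, transition), 28 (A/C, transversion), 31 (A/G, transition), 34 (G/A, transition).
Of the 6 differences, 5 transitions and 1 transversion, so Ti/Tv = 5/1 = 5.000.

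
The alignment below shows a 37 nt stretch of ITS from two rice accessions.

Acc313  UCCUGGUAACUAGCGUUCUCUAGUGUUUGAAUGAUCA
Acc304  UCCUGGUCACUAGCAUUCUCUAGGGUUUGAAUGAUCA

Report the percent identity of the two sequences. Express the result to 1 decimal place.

Differing sites — 8:A/C; 15:G/A; 24:U/G.
34 of the 37 sites match, so the percent identity is 34/37 × 100 = 91.9%.

91.9%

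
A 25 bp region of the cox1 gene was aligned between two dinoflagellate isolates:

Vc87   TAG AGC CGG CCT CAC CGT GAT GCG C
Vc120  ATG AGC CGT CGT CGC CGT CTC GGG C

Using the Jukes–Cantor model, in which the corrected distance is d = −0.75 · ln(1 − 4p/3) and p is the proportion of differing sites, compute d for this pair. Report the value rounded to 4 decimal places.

Differing sites — 1:T/A; 2:A/T; 9:G/T; 11:C/G; 14:A/G; 19:G/C; 20:A/T; 21:T/C; 23:C/G.
p = 9/25 = 0.360000.
d = −0.75 · ln(1 − (4/3)·0.360000) = −0.75 · ln(0.520000) = −0.75 · (-0.653926) = 0.4904.

0.4904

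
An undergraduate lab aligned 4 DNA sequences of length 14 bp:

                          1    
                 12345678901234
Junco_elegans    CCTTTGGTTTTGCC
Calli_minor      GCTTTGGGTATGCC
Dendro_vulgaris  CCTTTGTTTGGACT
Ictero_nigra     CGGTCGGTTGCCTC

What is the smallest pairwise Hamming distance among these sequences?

Pairwise Hamming distances:
  Junco_elegans vs Calli_minor: 3
  Junco_elegans vs Dendro_vulgaris: 5
  Junco_elegans vs Ictero_nigra: 7
  Calli_minor vs Dendro_vulgaris: 7
  Calli_minor vs Ictero_nigra: 9
  Dendro_vulgaris vs Ictero_nigra: 8
The smallest is 3, between Junco_elegans and Calli_minor.

3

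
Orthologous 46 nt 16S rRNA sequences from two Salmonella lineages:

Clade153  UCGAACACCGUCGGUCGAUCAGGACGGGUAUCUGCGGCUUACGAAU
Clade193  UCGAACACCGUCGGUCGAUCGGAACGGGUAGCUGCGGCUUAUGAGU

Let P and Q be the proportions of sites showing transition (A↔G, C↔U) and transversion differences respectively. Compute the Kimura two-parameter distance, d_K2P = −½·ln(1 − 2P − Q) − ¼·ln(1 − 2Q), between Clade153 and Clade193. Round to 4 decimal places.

Differing sites — 21:A/G (Ti); 23:G/A (Ti); 31:U/G (Tv); 42:C/U (Ti); 45:A/G (Ti).
Of the 5 differences, 4 transitions and 1 transversion over 46 sites: P = 4/46 = 0.086957, Q = 1/46 = 0.021739.
d = −0.5·ln(0.804347) − 0.25·ln(0.956522) = −0.5·(-0.217725) − 0.25·(-0.044451) = 0.1200.

0.1200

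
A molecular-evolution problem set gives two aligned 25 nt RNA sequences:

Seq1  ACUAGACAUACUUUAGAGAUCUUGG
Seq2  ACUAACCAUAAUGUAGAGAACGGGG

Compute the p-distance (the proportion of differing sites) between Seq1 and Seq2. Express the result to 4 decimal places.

0.2800

Mismatches occur at site 5 (G↔A), site 6 (A↔C), site 11 (C↔A), site 13 (U↔G), site 20 (U↔A), site 22 (U↔G), site 23 (U↔G).
There are 7 differences over 25 sites, so p = 7/25 = 0.2800.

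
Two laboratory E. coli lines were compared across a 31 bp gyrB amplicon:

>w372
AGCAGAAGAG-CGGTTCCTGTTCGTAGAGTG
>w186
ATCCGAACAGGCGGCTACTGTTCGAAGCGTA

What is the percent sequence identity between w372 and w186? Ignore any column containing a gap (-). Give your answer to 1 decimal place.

73.3%

Excluding the 1 gap column leaves 30 comparable sites.
Mismatches occur at site 2 (G→T), site 4 (A→C), site 8 (G→C), site 15 (T→C), site 17 (C→A), site 25 (T→A), site 28 (A→C), site 31 (G→A).
22 of the 30 comparable sites match, so the percent identity is 22/30 × 100 = 73.3%.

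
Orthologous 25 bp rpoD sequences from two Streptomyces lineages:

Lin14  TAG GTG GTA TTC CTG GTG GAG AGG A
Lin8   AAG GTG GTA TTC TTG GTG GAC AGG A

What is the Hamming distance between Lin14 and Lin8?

The sequences differ at positions 1 (T/A), 13 (C/T), 21 (G/C).
That gives 3 mismatches out of 25 aligned sites, so the Hamming distance is 3.

3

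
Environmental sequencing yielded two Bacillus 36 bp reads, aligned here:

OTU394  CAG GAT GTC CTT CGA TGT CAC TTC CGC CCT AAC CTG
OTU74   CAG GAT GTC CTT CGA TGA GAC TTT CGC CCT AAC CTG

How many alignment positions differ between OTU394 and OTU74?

Mismatches occur at site 18 (T↔A), site 19 (C↔G), site 24 (C↔T).
That gives 3 mismatches out of 36 aligned sites, so the Hamming distance is 3.

3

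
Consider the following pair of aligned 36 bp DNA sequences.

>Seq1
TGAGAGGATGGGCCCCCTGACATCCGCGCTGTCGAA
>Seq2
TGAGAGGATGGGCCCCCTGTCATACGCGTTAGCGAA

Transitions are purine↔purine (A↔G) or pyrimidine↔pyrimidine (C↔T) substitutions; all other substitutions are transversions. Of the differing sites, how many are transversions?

3

Differing sites — 20:A/T (Tv); 24:C/A (Tv); 29:C/T (Ti); 31:G/A (Ti); 32:T/G (Tv).
Of the 5 differences, 2 transitions and 3 transversions, so the answer is 3.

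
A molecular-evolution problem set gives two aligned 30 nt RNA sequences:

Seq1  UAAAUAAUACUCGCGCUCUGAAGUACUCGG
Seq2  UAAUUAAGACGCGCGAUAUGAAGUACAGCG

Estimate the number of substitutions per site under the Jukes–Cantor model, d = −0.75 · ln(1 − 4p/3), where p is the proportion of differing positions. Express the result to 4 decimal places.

0.3295

Mismatches occur at site 4 (A/U), site 8 (U/G), site 11 (U/G), site 16 (C/A), site 18 (C/A), site 27 (U/A), site 28 (C/G), site 29 (G/C).
p = 8/30 = 0.266667.
d = −0.75 · ln(1 − (4/3)·0.266667) = −0.75 · ln(0.644444) = −0.75 · (-0.439367) = 0.3295.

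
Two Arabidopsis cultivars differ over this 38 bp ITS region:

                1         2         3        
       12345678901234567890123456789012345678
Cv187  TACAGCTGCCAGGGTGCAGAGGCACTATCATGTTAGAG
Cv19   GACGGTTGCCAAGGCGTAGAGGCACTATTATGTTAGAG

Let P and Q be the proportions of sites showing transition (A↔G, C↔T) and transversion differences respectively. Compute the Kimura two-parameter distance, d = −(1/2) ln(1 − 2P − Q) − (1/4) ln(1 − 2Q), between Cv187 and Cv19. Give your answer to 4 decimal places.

Mismatches occur at site 1 (T/G, transversion), site 4 (A/G, transition), site 6 (C/T, transition), site 12 (G/A, transition), site 15 (T/C, transition), site 17 (C/T, transition), site 29 (C/T, transition).
Of the 7 differences, 6 transitions and 1 transversion over 38 sites: P = 6/38 = 0.157895, Q = 1/38 = 0.026316.
d = −0.5·ln(0.657894) − 0.25·ln(0.947368) = −0.5·(-0.418711) − 0.25·(-0.054068) = 0.2229.

0.2229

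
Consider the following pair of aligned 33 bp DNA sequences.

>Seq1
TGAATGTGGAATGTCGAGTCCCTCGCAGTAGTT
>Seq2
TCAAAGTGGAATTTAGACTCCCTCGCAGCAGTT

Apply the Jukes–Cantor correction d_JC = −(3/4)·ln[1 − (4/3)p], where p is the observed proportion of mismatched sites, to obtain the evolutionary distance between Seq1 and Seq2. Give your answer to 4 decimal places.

Differing sites — 2:G/C; 5:T/A; 13:G/T; 15:C/A; 18:G/C; 29:T/C.
p = 6/33 = 0.181818.
d = −0.75 · ln(1 − (4/3)·0.181818) = −0.75 · ln(0.757576) = −0.75 · (-0.277631) = 0.2082.

0.2082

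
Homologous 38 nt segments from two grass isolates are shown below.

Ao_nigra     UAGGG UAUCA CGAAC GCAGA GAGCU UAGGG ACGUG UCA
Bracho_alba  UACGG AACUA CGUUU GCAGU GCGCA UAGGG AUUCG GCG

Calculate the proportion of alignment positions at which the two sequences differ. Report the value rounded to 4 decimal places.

0.3947

Differing sites — 3:G/C; 6:U/A; 8:U/C; 9:C/U; 13:A/U; 14:A/U; 15:C/U; 20:A/U; 22:A/C; 25:U/A; 32:C/U; 33:G/U; 34:U/C; 36:U/G; 38:A/G.
There are 15 differences over 38 sites, so p = 15/38 = 0.3947.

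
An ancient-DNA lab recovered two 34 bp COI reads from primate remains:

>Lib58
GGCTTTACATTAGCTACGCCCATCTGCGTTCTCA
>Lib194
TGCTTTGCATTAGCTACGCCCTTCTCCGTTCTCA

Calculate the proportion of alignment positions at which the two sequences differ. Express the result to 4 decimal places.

0.1176

Mismatches occur at site 1 (G↔T), site 7 (A↔G), site 22 (A↔T), site 26 (G↔C).
There are 4 differences over 34 sites, so p = 4/34 = 0.1176.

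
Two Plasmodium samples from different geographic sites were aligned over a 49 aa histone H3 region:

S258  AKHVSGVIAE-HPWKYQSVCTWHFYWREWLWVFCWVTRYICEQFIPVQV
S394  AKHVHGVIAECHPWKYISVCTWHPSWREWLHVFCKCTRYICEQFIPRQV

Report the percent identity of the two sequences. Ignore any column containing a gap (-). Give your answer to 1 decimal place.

83.3%

Excluding the 1 gap column leaves 48 comparable sites.
Differing sites — 5:S/H; 17:Q/I; 24:F/P; 25:Y/S; 31:W/H; 35:W/K; 36:V/C; 47:V/R.
40 of the 48 comparable sites match, so the percent identity is 40/48 × 100 = 83.3%.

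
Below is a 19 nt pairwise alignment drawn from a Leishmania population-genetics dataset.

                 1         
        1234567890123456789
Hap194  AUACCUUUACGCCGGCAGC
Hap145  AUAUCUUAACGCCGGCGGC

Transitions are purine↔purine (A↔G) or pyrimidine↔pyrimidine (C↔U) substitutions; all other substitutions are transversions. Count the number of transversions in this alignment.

The sequences differ at positions 4 (C/U, transition), 8 (U/A, transversion), 17 (A/G, transition).
Of the 3 differences, 2 transitions and 1 transversion, so the answer is 1.

1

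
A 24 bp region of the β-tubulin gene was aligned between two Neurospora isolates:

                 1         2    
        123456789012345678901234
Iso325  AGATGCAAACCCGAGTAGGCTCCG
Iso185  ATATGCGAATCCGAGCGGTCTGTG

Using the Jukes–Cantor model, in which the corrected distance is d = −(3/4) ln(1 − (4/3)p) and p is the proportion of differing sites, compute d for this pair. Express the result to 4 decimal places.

The sequences differ at positions 2 (G/T), 7 (A/G), 10 (C/T), 16 (T/C), 17 (A/G), 19 (G/T), 22 (C/G), 23 (C/T).
p = 8/24 = 0.333333.
d = −0.75 · ln(1 − (4/3)·0.333333) = −0.75 · ln(0.555556) = −0.75 · (-0.587786) = 0.4408.

0.4408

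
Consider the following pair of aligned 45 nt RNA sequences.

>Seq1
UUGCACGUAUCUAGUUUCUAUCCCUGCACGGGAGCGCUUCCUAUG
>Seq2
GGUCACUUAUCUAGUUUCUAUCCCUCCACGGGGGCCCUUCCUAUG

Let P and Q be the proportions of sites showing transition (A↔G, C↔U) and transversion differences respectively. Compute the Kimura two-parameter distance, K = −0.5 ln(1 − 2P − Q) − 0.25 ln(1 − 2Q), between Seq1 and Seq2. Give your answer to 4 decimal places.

Differing sites — 1:U/G (Tv); 2:U/G (Tv); 3:G/U (Tv); 7:G/U (Tv); 26:G/C (Tv); 33:A/G (Ti); 36:G/C (Tv).
Of the 7 differences, 1 transition and 6 transversions over 45 sites: P = 1/45 = 0.022222, Q = 6/45 = 0.133333.
d = −0.5·ln(0.822223) − 0.25·ln(0.733334) = −0.5·(-0.195744) − 0.25·(-0.310154) = 0.1754.

0.1754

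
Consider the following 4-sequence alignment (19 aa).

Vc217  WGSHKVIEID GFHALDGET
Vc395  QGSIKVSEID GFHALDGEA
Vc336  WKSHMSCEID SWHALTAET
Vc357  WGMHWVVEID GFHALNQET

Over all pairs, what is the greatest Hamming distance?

Pairwise Hamming distances:
  Vc217 vs Vc395: 4
  Vc217 vs Vc336: 8
  Vc217 vs Vc357: 5
  Vc395 vs Vc336: 11
  Vc395 vs Vc357: 8
  Vc336 vs Vc357: 9
The largest is 11, between Vc395 and Vc336.

11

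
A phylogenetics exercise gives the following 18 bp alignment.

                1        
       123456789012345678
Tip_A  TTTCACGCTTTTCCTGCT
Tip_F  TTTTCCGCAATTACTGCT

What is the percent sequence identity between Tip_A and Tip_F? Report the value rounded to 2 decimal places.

72.22%

The sequences differ at positions 4 (C/T), 5 (A/C), 9 (T/A), 10 (T/A), 13 (C/A).
13 of the 18 sites match, so the percent identity is 13/18 × 100 = 72.22%.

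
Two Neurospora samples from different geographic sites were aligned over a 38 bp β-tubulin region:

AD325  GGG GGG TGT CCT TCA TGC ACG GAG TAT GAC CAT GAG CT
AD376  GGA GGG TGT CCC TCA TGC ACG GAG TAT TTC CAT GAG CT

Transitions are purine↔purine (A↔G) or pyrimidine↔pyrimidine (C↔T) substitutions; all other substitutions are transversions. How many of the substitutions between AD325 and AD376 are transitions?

Mismatches occur at site 3 (G→A, transition), site 12 (T→C, transition), site 28 (G→T, transversion), site 29 (A→T, transversion).
Of the 4 differences, 2 transitions and 2 transversions, so the answer is 2.

2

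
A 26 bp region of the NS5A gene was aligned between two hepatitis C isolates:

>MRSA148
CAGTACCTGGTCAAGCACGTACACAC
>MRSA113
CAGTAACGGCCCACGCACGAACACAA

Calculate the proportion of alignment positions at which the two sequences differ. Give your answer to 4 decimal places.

Differing sites — 6:C/A; 8:T/G; 10:G/C; 11:T/C; 14:A/C; 20:T/A; 26:C/A.
There are 7 differences over 26 sites, so p = 7/26 = 0.2692.

0.2692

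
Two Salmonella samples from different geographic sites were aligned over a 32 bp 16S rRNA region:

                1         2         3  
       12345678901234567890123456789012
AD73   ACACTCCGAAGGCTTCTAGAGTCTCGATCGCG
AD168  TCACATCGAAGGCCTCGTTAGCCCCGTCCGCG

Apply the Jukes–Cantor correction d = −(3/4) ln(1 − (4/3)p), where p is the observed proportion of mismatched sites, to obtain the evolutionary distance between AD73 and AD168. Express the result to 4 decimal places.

Mismatches occur at site 1 (A→T), site 5 (T→A), site 6 (C→T), site 14 (T→C), site 17 (T→G), site 18 (A→T), site 19 (G→T), site 22 (T→C), site 24 (T→C), site 27 (A→T), site 28 (T→C).
p = 11/32 = 0.343750.
d = −0.75 · ln(1 − (4/3)·0.343750) = −0.75 · ln(0.541667) = −0.75 · (-0.613104) = 0.4598.

0.4598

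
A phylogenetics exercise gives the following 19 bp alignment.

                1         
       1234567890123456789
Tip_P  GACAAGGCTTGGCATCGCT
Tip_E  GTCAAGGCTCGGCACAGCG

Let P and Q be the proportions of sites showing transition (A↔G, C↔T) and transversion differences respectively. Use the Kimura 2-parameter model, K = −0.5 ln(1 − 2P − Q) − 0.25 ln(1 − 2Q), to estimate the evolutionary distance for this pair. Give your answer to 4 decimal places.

Differing sites — 2:A/T (Tv); 10:T/C (Ti); 15:T/C (Ti); 16:C/A (Tv); 19:T/G (Tv).
Of the 5 differences, 2 transitions and 3 transversions over 19 sites: P = 2/19 = 0.105263, Q = 3/19 = 0.157895.
d = −0.5·ln(0.631579) − 0.25·ln(0.684210) = −0.5·(-0.459532) − 0.25·(-0.379490) = 0.3246.

0.3246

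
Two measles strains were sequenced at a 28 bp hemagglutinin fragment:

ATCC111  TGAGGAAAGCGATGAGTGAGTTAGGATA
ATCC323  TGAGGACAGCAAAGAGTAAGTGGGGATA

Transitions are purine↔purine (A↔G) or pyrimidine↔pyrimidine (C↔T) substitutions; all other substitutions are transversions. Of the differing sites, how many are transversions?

3

The sequences differ at positions 7 (A/C, transversion), 11 (G/A, transition), 13 (T/A, transversion), 18 (G/A, transition), 22 (T/G, transversion), 23 (A/G, transition).
Of the 6 differences, 3 transitions and 3 transversions, so the answer is 3.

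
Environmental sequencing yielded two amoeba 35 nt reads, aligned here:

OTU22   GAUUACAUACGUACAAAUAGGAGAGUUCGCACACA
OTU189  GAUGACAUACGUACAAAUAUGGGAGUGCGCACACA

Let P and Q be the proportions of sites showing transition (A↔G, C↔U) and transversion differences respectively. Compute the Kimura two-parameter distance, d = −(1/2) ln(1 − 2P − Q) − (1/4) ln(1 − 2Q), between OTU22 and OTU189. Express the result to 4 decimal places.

0.1241

Differing sites — 4:U/G (Tv); 20:G/U (Tv); 22:A/G (Ti); 27:U/G (Tv).
Of the 4 differences, 1 transition and 3 transversions over 35 sites: P = 1/35 = 0.028571, Q = 3/35 = 0.085714.
d = −0.5·ln(0.857144) − 0.25·ln(0.828572) = −0.5·(-0.154149) − 0.25·(-0.188052) = 0.1241.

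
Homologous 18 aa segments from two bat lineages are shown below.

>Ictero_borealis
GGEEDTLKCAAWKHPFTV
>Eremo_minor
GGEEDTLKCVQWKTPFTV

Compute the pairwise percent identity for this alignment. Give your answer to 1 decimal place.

The sequences differ at positions 10 (A/V), 11 (A/Q), 14 (H/T).
15 of the 18 sites match, so the percent identity is 15/18 × 100 = 83.3%.

83.3%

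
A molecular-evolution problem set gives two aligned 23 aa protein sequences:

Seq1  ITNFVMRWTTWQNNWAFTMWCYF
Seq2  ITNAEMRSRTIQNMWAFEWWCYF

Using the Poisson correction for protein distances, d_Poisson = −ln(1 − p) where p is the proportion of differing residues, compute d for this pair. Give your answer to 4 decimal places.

The sequences differ at positions 4 (F/A), 5 (V/E), 8 (W/S), 9 (T/R), 11 (W/I), 14 (N/M), 18 (T/E), 19 (M/W).
p = 8/23 = 0.347826.
d = −ln(1 − 0.347826) = −ln(0.652174) = 0.4274.

0.4274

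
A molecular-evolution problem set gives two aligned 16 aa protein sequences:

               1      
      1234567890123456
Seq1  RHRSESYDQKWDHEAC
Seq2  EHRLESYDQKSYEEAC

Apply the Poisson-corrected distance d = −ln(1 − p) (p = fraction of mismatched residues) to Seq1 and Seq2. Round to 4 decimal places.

0.3747

Differing sites — 1:R/E; 4:S/L; 11:W/S; 12:D/Y; 13:H/E.
p = 5/16 = 0.312500.
d = −ln(1 − 0.312500) = −ln(0.687500) = 0.3747.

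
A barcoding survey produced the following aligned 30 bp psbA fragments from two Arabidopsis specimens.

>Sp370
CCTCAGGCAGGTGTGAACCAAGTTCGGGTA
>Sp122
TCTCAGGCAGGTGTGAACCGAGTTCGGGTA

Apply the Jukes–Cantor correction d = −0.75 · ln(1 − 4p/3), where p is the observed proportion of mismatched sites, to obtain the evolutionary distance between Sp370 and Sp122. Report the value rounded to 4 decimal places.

Mismatches occur at site 1 (C/T), site 20 (A/G).
p = 2/30 = 0.066667.
d = −0.75 · ln(1 − (4/3)·0.066667) = −0.75 · ln(0.911111) = −0.75 · (-0.093091) = 0.0698.

0.0698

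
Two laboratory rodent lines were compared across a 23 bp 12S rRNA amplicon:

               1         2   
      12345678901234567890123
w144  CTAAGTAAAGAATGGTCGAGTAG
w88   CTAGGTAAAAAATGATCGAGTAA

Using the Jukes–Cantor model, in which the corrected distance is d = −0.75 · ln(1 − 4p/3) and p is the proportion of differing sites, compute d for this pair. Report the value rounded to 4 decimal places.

Differing sites — 4:A/G; 10:G/A; 15:G/A; 23:G/A.
p = 4/23 = 0.173913.
d = −0.75 · ln(1 − (4/3)·0.173913) = −0.75 · ln(0.768116) = −0.75 · (-0.263815) = 0.1979.

0.1979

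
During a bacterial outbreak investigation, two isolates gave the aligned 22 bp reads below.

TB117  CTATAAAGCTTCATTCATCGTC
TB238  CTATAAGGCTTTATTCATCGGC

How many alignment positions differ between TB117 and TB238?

The sequences differ at positions 7 (A/G), 12 (C/T), 21 (T/G).
That gives 3 mismatches out of 22 aligned sites, so the Hamming distance is 3.

3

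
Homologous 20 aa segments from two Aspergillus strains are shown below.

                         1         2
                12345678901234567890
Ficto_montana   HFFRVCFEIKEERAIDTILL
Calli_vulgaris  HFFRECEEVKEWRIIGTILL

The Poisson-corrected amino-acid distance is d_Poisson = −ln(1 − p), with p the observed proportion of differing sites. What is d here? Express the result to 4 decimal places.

0.3567

Differing sites — 5:V/E; 7:F/E; 9:I/V; 12:E/W; 14:A/I; 16:D/G.
p = 6/20 = 0.300000.
d = −ln(1 − 0.300000) = −ln(0.700000) = 0.3567.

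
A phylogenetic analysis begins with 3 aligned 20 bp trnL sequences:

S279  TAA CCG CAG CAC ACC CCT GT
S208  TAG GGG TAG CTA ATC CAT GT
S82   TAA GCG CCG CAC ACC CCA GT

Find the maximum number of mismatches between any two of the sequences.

Pairwise Hamming distances:
  S279 vs S208: 8
  S279 vs S82: 3
  S208 vs S82: 9
The largest is 9, between S208 and S82.

9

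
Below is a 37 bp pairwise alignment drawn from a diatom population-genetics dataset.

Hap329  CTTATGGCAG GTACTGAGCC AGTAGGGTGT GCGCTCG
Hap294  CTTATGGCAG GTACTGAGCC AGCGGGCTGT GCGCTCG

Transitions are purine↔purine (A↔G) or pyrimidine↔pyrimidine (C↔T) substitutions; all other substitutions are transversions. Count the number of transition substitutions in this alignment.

2

Differing sites — 23:T/C (Ti); 24:A/G (Ti); 27:G/C (Tv).
Of the 3 differences, 2 transitions and 1 transversion, so the answer is 2.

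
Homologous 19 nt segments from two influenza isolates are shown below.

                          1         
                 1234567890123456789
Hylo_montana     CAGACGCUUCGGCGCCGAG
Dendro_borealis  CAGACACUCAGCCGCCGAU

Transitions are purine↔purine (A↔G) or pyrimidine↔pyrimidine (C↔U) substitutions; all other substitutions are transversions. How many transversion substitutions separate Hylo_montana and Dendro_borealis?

3

Mismatches occur at site 6 (G→A, transition), site 9 (U→C, transition), site 10 (C→A, transversion), site 12 (G→C, transversion), site 19 (G→U, transversion).
Of the 5 differences, 2 transitions and 3 transversions, so the answer is 3.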